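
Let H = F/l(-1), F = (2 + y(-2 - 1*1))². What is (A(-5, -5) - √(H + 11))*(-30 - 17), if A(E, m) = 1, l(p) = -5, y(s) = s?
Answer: -47 + 141*√30/5 ≈ 107.46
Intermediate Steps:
F = 1 (F = (2 + (-2 - 1*1))² = (2 + (-2 - 1))² = (2 - 3)² = (-1)² = 1)
H = -⅕ (H = 1/(-5) = 1*(-⅕) = -⅕ ≈ -0.20000)
(A(-5, -5) - √(H + 11))*(-30 - 17) = (1 - √(-⅕ + 11))*(-30 - 17) = (1 - √(54/5))*(-47) = (1 - 3*√30/5)*(-47) = -47 + 141*√30/5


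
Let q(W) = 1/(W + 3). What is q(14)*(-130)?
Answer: -130/17 ≈ -7.6471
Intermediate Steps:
q(W) = 1/(3 + W)
q(14)*(-130) = -130/(3 + 14) = -130/17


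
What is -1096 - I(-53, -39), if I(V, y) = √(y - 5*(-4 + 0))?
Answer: -1096 - I*√19 ≈ -1096.0 - 4.3589*I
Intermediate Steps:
I(V, y) = √(20 + y) (I(V, y) = √(y - 5*(-4)) = √(y + 20) = √(20 + y))
-1096 - I(-53, -39) = -1096 - √(20 - 39) = -1096 - √(-19) = -1096 - I*√19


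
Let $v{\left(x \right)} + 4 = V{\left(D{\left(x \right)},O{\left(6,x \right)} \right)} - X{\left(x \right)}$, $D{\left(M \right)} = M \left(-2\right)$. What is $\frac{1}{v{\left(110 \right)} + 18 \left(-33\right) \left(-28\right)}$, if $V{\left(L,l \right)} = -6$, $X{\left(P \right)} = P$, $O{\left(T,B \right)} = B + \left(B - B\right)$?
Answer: $\frac{1}{16512} \approx 6.0562 \cdot 10^{-5}$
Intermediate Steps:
$D{\left(M \right)} = - 2 M$
$O{\left(T,B \right)} = B$ ($O{\left(T,B \right)} = B + 0 = B$)
$v{\left(x \right)} = -10 - x$ ($v{\left(x \right)} = -4 - \left(6 + x\right) = -10 - x$)
$\frac{1}{v{\left(110 \right)} + 18 \left(-33\right) \left(-28\right)} = \frac{1}{\left(-10 - 110\right) + 18 \left(-33\right) \left(-28\right)} = \frac{1}{\left(-10 - 110\right) - -16632} = \frac{1}{-120 + 16632} = \frac{1}{16512}$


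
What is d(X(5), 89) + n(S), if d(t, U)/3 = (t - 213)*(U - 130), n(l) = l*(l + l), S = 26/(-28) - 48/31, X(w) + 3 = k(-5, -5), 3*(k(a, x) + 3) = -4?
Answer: 2553473603/94178 ≈ 27113.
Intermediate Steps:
k(a, x) = -13/3 (k(a, x) = -3 + (⅓)*(-4) = -3 - 4/3 = -13/3)
X(w) = -22/3 (X(w) = -3 - 13/3 = -22/3)
S = -1075/434 (S = 26*(-1/28) - 48*1/31 = -13/14 - 48/31 = -1075/434 ≈ -2.4770)
n(l) = 2*l² (n(l) = l*(2*l) = 2*l²)
d(t, U) = 3*(-213 + t)*(-130 + U) (d(t, U) = 3*((t - 213)*(U - 130)) = 3*((-213 + t)*(-130 + U)) = 3*(-213 + t)*(-130 + U))
d(X(5), 89) + n(S) = (83070 - 639*89 - 390*(-22/3) + 3*89*(-22/3)) + 2*(-1075/434)² = (83070 - 56871 + 2860 - 1958) + 2*(1155625/188356) = 27101 + 1155625/94178 = 2553473603/94178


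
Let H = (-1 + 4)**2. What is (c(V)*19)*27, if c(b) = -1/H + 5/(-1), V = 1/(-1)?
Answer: -2622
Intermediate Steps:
H = 9 (H = 3**2 = 9)
V = -1
c(b) = -46/9 (c(b) = -1/9 + 5/(-1) = -1*1/9 + 5*(-1) = -1/9 - 5 = -46/9)
(c(V)*19)*27 = -46/9*19*27 = -874/9*27 = -2622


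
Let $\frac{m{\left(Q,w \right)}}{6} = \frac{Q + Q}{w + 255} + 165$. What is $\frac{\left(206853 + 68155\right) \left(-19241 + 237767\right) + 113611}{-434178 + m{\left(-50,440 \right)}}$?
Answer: $- \frac{8353415142841}{60213252} \approx -1.3873 \cdot 10^{5}$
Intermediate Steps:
$m{\left(Q,w \right)} = 990 + \frac{12 Q}{255 + w}$ ($m{\left(Q,w \right)} = 6 \left(\frac{Q + Q}{w + 255} + 165\right) = 6 \left(\frac{2 Q}{255 + w} + 165\right) = 6 \left(165 + \frac{2 Q}{255 + w}\right) = 990 + \frac{12 Q}{255 + w}$)
$\frac{\left(206853 + 68155\right) \left(-19241 + 237767\right) + 113611}{-434178 + m{\left(-50,440 \right)}} = \frac{\left(206853 + 68155\right) \left(-19241 + 237767\right) + 113611}{-434178 + \frac{6 \left(42075 + 2 \left(-50\right) + 165 \cdot 440\right)}{255 + 440}} = \frac{275008 \cdot 218526 + 113611}{-434178 + \frac{6 \left(42075 - 100 + 72600\right)}{695}} = \frac{60096398208 + 113611}{-434178 + 6 \cdot \frac{1}{695} \cdot 114575} = \frac{60096511819}{-434178 + \frac{137490}{139}} = \frac{60096511819}{- \frac{60213252}{139}} = 60096511819 \left(- \frac{139}{60213252}\right) = - \frac{8353415142841}{60213252}$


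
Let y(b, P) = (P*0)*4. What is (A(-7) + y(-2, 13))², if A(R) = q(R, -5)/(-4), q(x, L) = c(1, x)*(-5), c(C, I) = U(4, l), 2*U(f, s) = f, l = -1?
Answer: 25/4 ≈ 6.2500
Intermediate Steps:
U(f, s) = f/2
c(C, I) = 2 (c(C, I) = (½)*4 = 2)
q(x, L) = -10 (q(x, L) = 2*(-5) = -10)
y(b, P) = 0 (y(b, P) = 0*4 = 0)
A(R) = 5/2 (A(R) = -10/(-4) = -10*(-¼) = 5/2)
(A(-7) + y(-2, 13))² = (5/2 + 0)² = (5/2)² = 25/4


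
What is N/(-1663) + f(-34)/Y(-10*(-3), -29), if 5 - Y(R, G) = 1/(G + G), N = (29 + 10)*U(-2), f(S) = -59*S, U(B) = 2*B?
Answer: 193532120/483933 ≈ 399.92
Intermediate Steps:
N = -156 (N = (29 + 10)*(2*(-2)) = 39*(-4) = -156)
Y(R, G) = 5 - 1/(2*G) (Y(R, G) = 5 - 1/(G + G) = 5 - 1/(2*G))
N/(-1663) + f(-34)/Y(-10*(-3), -29) = -156/(-1663) + (-59*(-34))/(5 - ½/(-29)) = -156*(-1/1663) + 2006/(5 - ½*(-1/29)) = 156/1663 + 2006/(5 + 1/58) = 156/1663 + 2006/(291/58) = 156/1663 + 2006*(58/291) = 156/1663 + 116348/291 = 193532120/483933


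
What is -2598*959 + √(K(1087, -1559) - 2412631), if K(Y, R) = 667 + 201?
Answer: -2491482 + I*√2411763 ≈ -2.4915e+6 + 1553.0*I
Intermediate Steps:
K(Y, R) = 868
-2598*959 + √(K(1087, -1559) - 2412631) = -2598*959 + √(868 - 2412631) = -2491482 + √(-2411763) = -2491482 + I*√2411763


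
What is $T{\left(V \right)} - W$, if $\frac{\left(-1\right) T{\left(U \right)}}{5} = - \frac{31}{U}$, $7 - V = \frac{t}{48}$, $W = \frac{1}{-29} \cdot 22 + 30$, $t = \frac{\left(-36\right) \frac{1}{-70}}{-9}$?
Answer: $- \frac{1211288}{170549} \approx -7.1023$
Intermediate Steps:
$t = - \frac{2}{35}$ ($t = \left(-36\right) \left(- \frac{1}{70}\right) \left(- \frac{1}{9}\right) = \frac{18}{35} \left(- \frac{1}{9}\right) = - \frac{2}{35} \approx -0.057143$)
$W = \frac{848}{29}$ ($W = \left(- \frac{1}{29}\right) 22 + 30 = - \frac{22}{29} + 30 = \frac{848}{29} \approx 29.241$)
$V = \frac{5881}{840}$ ($V = 7 - - \frac{2}{35 \cdot 48} = 7 - \left(- \frac{2}{35}\right) \frac{1}{48} = 7 - - \frac{1}{840} = 7 + \frac{1}{840} = \frac{5881}{840} \approx 7.0012$)
$T{\left(U \right)} = \frac{155}{U}$ ($T{\left(U \right)} = - 5 \left(- \frac{31}{U}\right) = \frac{155}{U}$)
$T{\left(V \right)} - W = \frac{155}{\frac{5881}{840}} - \frac{848}{29} = 155 \cdot \frac{840}{5881} - \frac{848}{29} = \frac{130200}{5881} - \frac{848}{29} = - \frac{1211288}{170549}$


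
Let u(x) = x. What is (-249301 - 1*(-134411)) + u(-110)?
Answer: -115000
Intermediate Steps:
(-249301 - 1*(-134411)) + u(-110) = (-249301 - 1*(-134411)) - 110 = (-249301 + 134411) - 110 = -114890 - 110 = -115000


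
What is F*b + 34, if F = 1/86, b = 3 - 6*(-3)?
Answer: 2945/86 ≈ 34.244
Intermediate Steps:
b = 21 (b = 3 + 18 = 21)
F = 1/86 ≈ 0.011628
F*b + 34 = (1/86)*21 + 34 = 21/86 + 34 = 2945/86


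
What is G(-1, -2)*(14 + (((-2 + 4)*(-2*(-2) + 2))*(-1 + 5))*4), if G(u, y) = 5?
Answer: 1030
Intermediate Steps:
G(-1, -2)*(14 + (((-2 + 4)*(-2*(-2) + 2))*(-1 + 5))*4) = 5*(14 + (((-2 + 4)*(-2*(-2) + 2))*(-1 + 5))*4) = 5*(14 + ((2*(4 + 2))*4)*4) = 5*(14 + ((2*6)*4)*4) = 5*(14 + (12*4)*4) = 5*(14 + 48*4) = 5*(14 + 192) = 5*206 = 1030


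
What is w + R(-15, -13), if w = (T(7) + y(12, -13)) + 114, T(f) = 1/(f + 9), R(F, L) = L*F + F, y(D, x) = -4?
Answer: 4641/16 ≈ 290.06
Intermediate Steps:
R(F, L) = F + F*L (R(F, L) = F*L + F = F + F*L)
T(f) = 1/(9 + f)
w = 1761/16 (w = (1/(9 + 7) - 4) + 114 = (1/16 - 4) + 114 = -63/16 + 114 = 1761/16 ≈ 110.06)
w + R(-15, -13) = 1761/16 - 15*(1 - 13) = 1761/16 - 15*(-12) = 1761/16 + 180 = 4641/16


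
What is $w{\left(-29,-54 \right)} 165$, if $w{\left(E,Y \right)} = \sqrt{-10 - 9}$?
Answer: $165 i \sqrt{19} \approx 719.22 i$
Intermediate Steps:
$w{\left(E,Y \right)} = i \sqrt{19}$ ($w{\left(E,Y \right)} = \sqrt{-19} = i \sqrt{19}$)
$w{\left(-29,-54 \right)} 165 = i \sqrt{19} \cdot 165 = 165 i \sqrt{19}$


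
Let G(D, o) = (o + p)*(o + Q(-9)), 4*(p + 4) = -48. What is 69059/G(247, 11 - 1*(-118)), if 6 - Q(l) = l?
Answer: 69059/16272 ≈ 4.2440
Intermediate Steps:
Q(l) = 6 - l
p = -16 (p = -4 + (¼)*(-48) = -4 - 12 = -16)
G(D, o) = (-16 + o)*(15 + o) (G(D, o) = (o - 16)*(o + (6 - 1*(-9))) = (-16 + o)*(o + (6 + 9)) = (-16 + o)*(o + 15) = (-16 + o)*(15 + o))
69059/G(247, 11 - 1*(-118)) = 69059/(-240 + (11 - 1*(-118))² - (11 - 1*(-118))) = 69059/(-240 + (11 + 118)² - (11 + 118)) = 69059/(-240 + 129² - 1*129) = 69059/(-240 + 16641 - 129) = 69059/16272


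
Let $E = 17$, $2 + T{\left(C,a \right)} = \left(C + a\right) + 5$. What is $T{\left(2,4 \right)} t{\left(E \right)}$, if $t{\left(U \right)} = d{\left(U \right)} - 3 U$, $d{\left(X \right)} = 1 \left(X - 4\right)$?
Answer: $-342$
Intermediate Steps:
$d{\left(X \right)} = -4 + X$ ($d{\left(X \right)} = 1 \left(-4 + X\right) = -4 + X$)
$T{\left(C,a \right)} = 3 + C + a$ ($T{\left(C,a \right)} = -2 + \left(\left(C + a\right) + 5\right) = -2 + \left(5 + C + a\right) = 3 + C + a$)
$t{\left(U \right)} = -4 - 2 U$ ($t{\left(U \right)} = \left(-4 + U\right) - 3 U = -4 - 2 U$)
$T{\left(2,4 \right)} t{\left(E \right)} = \left(3 + 2 + 4\right) \left(-4 - 34\right) = 9 \left(-4 - 34\right) = 9 \left(-38\right) = -342$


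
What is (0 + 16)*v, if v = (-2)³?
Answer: -128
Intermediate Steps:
v = -8
(0 + 16)*v = (0 + 16)*(-8) = 16*(-8) = -128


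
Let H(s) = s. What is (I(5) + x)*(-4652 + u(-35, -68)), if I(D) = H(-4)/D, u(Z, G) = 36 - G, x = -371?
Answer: 8454732/5 ≈ 1.6909e+6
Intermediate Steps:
I(D) = -4/D
(I(5) + x)*(-4652 + u(-35, -68)) = (-4/5 - 371)*(-4652 + (36 - 1*(-68))) = (-4*1/5 - 371)*(-4652 + (36 + 68)) = (-4/5 - 371)*(-4652 + 104) = -1859/5*(-4548) = 8454732/5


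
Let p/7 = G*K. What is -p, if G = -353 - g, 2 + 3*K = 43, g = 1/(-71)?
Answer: 2397598/71 ≈ 33769.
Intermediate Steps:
g = -1/71 ≈ -0.014085
K = 41/3 (K = -⅔ + (⅓)*43 = -⅔ + 43/3 = 41/3 ≈ 13.667)
G = -25062/71 (G = -353 - 1*(-1/71) = -353 + 1/71 = -25062/71 ≈ -352.99)
p = -2397598/71 (p = 7*(-25062/71*41/3) = 7*(-342514/71) = -2397598/71 ≈ -33769.)
-p = -1*(-2397598/71) = 2397598/71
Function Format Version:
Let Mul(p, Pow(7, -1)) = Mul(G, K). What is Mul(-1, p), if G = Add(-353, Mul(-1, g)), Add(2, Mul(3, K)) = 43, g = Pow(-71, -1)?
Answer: Rational(2397598, 71) ≈ 33769.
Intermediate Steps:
g = Rational(-1, 71) ≈ -0.014085
K = Rational(41, 3) (K = Add(Rational(-2, 3), Mul(Rational(1, 3), 43)) = Add(Rational(-2, 3), Rational(43, 3)) = Rational(41, 3) ≈ 13.667)
G = Rational(-25062, 71) (G = Add(-353, Mul(-1, Rational(-1, 71))) = Add(-353, Rational(1, 71)) = Rational(-25062, 71) ≈ -352.99)
p = Rational(-2397598, 71) (p = Mul(7, Mul(Rational(-25062, 71), Rational(41, 3))) = Mul(7, Rational(-342514, 71)) = Rational(-2397598, 71) ≈ -33769.)
Mul(-1, p) = Mul(-1, Rational(-2397598, 71)) = Rational(2397598, 71)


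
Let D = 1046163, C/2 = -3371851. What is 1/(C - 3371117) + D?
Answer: 10581749389496/10114819 ≈ 1.0462e+6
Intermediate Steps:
C = -6743702 (C = 2*(-3371851) = -6743702)
1/(C - 3371117) + D = 1/(-6743702 - 3371117) + 1046163 = 1/(-10114819) + 1046163 = -1/10114819 + 1046163 = 10581749389496/10114819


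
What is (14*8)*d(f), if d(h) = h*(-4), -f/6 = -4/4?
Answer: -2688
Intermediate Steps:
f = 6 (f = -(-24)/4 = -6*(-1) = 6)
d(h) = -4*h
(14*8)*d(f) = (14*8)*(-4*6) = 112*(-24) = -2688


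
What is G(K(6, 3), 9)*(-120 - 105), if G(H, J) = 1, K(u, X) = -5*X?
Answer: -225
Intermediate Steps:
G(K(6, 3), 9)*(-120 - 105) = 1*(-120 - 105) = 1*(-225) = -225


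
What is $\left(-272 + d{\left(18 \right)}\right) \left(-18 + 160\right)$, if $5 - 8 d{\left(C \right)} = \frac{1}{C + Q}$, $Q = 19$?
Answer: $- \frac{1425822}{37} \approx -38536.0$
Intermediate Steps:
$d{\left(C \right)} = \frac{5}{8} - \frac{1}{8 \left(19 + C\right)}$ ($d{\left(C \right)} = \frac{5}{8} - \frac{1}{8 \left(C + 19\right)} = \frac{5}{8} - \frac{1}{8 \left(19 + C\right)}$)
$\left(-272 + d{\left(18 \right)}\right) \left(-18 + 160\right) = \left(-272 + \frac{94 + 5 \cdot 18}{8 \left(19 + 18\right)}\right) \left(-18 + 160\right) = \left(-272 + \frac{94 + 90}{8 \cdot 37}\right) 142 = \left(-272 + \frac{1}{8} \cdot \frac{1}{37} \cdot 184\right) 142 = \left(-272 + \frac{23}{37}\right) 142 = \left(- \frac{10041}{37}\right) 142 = - \frac{1425822}{37}$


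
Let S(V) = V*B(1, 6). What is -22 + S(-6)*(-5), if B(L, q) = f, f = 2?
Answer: 38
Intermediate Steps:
B(L, q) = 2
S(V) = 2*V (S(V) = V*2 = 2*V)
-22 + S(-6)*(-5) = -22 + (2*(-6))*(-5) = -22 - 12*(-5) = -22 + 60 = 38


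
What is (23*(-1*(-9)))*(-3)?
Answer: -621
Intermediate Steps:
(23*(-1*(-9)))*(-3) = (23*9)*(-3) = 207*(-3) = -621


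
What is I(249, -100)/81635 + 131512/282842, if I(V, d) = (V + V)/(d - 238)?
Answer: 907155275311/1951088663615 ≈ 0.46495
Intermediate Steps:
I(V, d) = 2*V/(-238 + d) (I(V, d) = (2*V)/(-238 + d) = 2*V/(-238 + d))
I(249, -100)/81635 + 131512/282842 = (2*249/(-238 - 100))/81635 + 131512/282842 = (2*249/(-338))*(1/81635) + 131512*(1/282842) = (2*249*(-1/338))*(1/81635) + 65756/141421 = -249/169*1/81635 + 65756/141421 = -249/13796315 + 65756/141421 = 907155275311/1951088663615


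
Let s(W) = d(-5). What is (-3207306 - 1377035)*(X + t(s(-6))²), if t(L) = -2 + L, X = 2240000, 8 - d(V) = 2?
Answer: -10268997189456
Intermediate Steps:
d(V) = 6 (d(V) = 8 - 1*2 = 8 - 2 = 6)
s(W) = 6
(-3207306 - 1377035)*(X + t(s(-6))²) = (-3207306 - 1377035)*(2240000 + (-2 + 6)²) = -4584341*(2240000 + 4²) = -4584341*(2240000 + 16) = -4584341*2240016 = -10268997189456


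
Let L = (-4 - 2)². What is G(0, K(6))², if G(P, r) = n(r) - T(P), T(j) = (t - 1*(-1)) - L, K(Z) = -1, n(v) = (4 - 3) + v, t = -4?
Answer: 1521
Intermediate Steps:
n(v) = 1 + v
L = 36 (L = (-6)² = 36)
T(j) = -39 (T(j) = (-4 - 1*(-1)) - 1*36 = (-4 + 1) - 36 = -3 - 36 = -39)
G(P, r) = 40 + r (G(P, r) = (1 + r) - 1*(-39) = (1 + r) + 39 = 40 + r)
G(0, K(6))² = (40 - 1)² = 39² = 1521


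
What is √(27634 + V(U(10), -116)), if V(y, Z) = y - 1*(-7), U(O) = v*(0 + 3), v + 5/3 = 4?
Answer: 96*√3 ≈ 166.28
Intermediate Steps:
v = 7/3 (v = -5/3 + 4 = 7/3 ≈ 2.3333)
U(O) = 7 (U(O) = 7*(0 + 3)/3 = (7/3)*3 = 7)
V(y, Z) = 7 + y (V(y, Z) = y + 7 = 7 + y)
√(27634 + V(U(10), -116)) = √(27634 + (7 + 7)) = √(27634 + 14) = √27648 = 96*√3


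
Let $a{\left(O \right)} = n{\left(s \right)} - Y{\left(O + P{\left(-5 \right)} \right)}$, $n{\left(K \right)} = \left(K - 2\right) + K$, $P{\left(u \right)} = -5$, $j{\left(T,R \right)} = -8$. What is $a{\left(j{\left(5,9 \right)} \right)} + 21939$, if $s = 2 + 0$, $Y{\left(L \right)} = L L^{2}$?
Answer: $24138$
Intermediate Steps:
$Y{\left(L \right)} = L^{3}$
$s = 2$
$n{\left(K \right)} = -2 + 2 K$ ($n{\left(K \right)} = \left(-2 + K\right) + K = -2 + 2 K$)
$a{\left(O \right)} = 2 - \left(-5 + O\right)^{3}$ ($a{\left(O \right)} = \left(-2 + 2 \cdot 2\right) - \left(O - 5\right)^{3} = \left(-2 + 4\right) - \left(-5 + O\right)^{3} = 2 - \left(-5 + O\right)^{3}$)
$a{\left(j{\left(5,9 \right)} \right)} + 21939 = \left(2 - \left(-5 - 8\right)^{3}\right) + 21939 = \left(2 - \left(-13\right)^{3}\right) + 21939 = \left(2 - -2197\right) + 21939 = \left(2 + 2197\right) + 21939 = 2199 + 21939 = 24138$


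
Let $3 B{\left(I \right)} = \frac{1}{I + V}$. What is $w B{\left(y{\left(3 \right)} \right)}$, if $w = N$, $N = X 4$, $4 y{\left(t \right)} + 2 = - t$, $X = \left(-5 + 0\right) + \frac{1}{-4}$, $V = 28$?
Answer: $- \frac{28}{107} \approx -0.26168$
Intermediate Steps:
$X = - \frac{21}{4}$ ($X = -5 - \frac{1}{4} = - \frac{21}{4} \approx -5.25$)
$y{\left(t \right)} = - \frac{1}{2} - \frac{t}{4}$ ($y{\left(t \right)} = - \frac{1}{2} + \frac{\left(-1\right) t}{4} = - \frac{1}{2} - \frac{t}{4}$)
$N = -21$ ($N = \left(- \frac{21}{4}\right) 4 = -21$)
$w = -21$
$B{\left(I \right)} = \frac{1}{3 \left(28 + I\right)}$ ($B{\left(I \right)} = \frac{1}{3 \left(I + 28\right)} = \frac{1}{3 \left(28 + I\right)}$)
$w B{\left(y{\left(3 \right)} \right)} = - 21 \frac{1}{3 \left(28 - \frac{5}{4}\right)} = - 21 \frac{1}{3 \cdot \frac{107}{4}} = - 21 \cdot \frac{1}{3} \cdot \frac{4}{107} = \left(-21\right) \frac{4}{321} = - \frac{28}{107}$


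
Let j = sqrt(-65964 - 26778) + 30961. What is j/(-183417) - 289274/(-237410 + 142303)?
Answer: 50113161431/17444240619 - I*sqrt(92742)/183417 ≈ 2.8728 - 0.0016603*I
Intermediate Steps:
j = 30961 + I*sqrt(92742) (j = sqrt(-92742) + 30961 = I*sqrt(92742) + 30961 = 30961 + I*sqrt(92742) ≈ 30961.0 + 304.54*I)
j/(-183417) - 289274/(-237410 + 142303) = (30961 + I*sqrt(92742))/(-183417) - 289274/(-237410 + 142303) = (30961 + I*sqrt(92742))*(-1/183417) - 289274/(-95107) = (-30961/183417 - I*sqrt(92742)/183417) - 289274*(-1/95107) = (-30961/183417 - I*sqrt(92742)/183417) + 289274/95107 = 50113161431/17444240619 - I*sqrt(92742)/183417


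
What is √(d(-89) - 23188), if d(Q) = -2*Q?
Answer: I*√23010 ≈ 151.69*I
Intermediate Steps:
√(d(-89) - 23188) = √(-2*(-89) - 23188) = √(178 - 23188) = √(-23010) = I*√23010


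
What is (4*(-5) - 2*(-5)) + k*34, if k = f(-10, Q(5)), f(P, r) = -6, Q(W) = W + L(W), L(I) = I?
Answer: -214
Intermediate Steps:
Q(W) = 2*W (Q(W) = W + W = 2*W)
k = -6
(4*(-5) - 2*(-5)) + k*34 = (4*(-5) - 2*(-5)) - 6*34 = (-20 + 10) - 204 = -10 - 204 = -214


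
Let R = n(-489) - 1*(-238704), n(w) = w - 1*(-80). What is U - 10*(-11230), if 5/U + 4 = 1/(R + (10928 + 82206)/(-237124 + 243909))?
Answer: 726313732703755/6467692051 ≈ 1.1230e+5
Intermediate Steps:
n(w) = 80 + w (n(w) = w + 80 = 80 + w)
R = 238295 (R = (80 - 489) - 1*(-238704) = -409 + 238704 = 238295)
U = -8084623545/6467692051 (U = 5/(-4 + 1/(238295 + (10928 + 82206)/(-237124 + 243909))) = 5/(-4 + 1/(238295 + 93134/6785)) = 5/(-4 + 1/(1616924709/6785)) = 5/(-4 + 6785/1616924709) = 5/(-6467692051/1616924709) = 5*(-1616924709/6467692051) = -8084623545/6467692051 ≈ -1.2500)
U - 10*(-11230) = -8084623545/6467692051 - 10*(-11230) = -8084623545/6467692051 - 1*(-112300) = -8084623545/6467692051 + 112300 = 726313732703755/6467692051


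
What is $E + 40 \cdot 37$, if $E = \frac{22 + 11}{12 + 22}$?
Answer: $\frac{50353}{34} \approx 1481.0$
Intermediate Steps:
$E = \frac{33}{34} \approx 0.97059$
$E + 40 \cdot 37 = \frac{33}{34} + 40 \cdot 37 = \frac{33}{34} + 1480 = \frac{50353}{34}$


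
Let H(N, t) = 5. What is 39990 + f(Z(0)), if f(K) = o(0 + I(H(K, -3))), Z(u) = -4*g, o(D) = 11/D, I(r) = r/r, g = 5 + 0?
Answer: 40001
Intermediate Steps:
g = 5
I(r) = 1
Z(u) = -20 (Z(u) = -4*5 = -20)
f(K) = 11 (f(K) = 11/(0 + 1) = 11/1 = 11*1 = 11)
39990 + f(Z(0)) = 39990 + 11 = 40001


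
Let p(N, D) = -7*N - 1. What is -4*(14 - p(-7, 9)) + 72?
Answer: 208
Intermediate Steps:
p(N, D) = -1 - 7*N
-4*(14 - p(-7, 9)) + 72 = -4*(14 - (-1 - 7*(-7))) + 72 = -4*(14 - (-1 + 49)) + 72 = -4*(14 - 1*48) + 72 = -4*(14 - 48) + 72 = -4*(-34) + 72 = 136 + 72 = 208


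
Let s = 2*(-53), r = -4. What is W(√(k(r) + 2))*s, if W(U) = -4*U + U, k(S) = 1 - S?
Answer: 318*√7 ≈ 841.35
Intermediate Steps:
W(U) = -3*U
s = -106
W(√(k(r) + 2))*s = -3*√((1 - 1*(-4)) + 2)*(-106) = -3*√((1 + 4) + 2)*(-106) = -3*√(5 + 2)*(-106) = -3*√7*(-106) = 318*√7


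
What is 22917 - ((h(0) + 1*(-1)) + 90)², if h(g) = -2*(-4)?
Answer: 13508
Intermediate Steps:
h(g) = 8
22917 - ((h(0) + 1*(-1)) + 90)² = 22917 - ((8 + 1*(-1)) + 90)² = 22917 - ((8 - 1) + 90)² = 22917 - (7 + 90)² = 22917 - 1*97² = 22917 - 1*9409 = 22917 - 9409 = 13508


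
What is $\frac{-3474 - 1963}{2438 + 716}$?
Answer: $- \frac{5437}{3154} \approx -1.7238$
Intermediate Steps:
$\frac{-3474 - 1963}{2438 + 716} = - \frac{5437}{3154}$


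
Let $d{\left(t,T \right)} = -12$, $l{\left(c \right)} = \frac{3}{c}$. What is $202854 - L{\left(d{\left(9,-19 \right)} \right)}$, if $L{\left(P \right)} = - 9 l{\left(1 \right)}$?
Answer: $202881$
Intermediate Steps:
$L{\left(P \right)} = -27$ ($L{\left(P \right)} = - 9 \cdot \frac{3}{1} = - 9 \cdot 3 \cdot 1 = \left(-9\right) 3 = -27$)
$202854 - L{\left(d{\left(9,-19 \right)} \right)} = 202854 - -27 = 202854 + 27 = 202881$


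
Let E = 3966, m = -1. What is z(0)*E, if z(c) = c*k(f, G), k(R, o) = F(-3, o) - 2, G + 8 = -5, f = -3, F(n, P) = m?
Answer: 0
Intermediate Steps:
F(n, P) = -1
G = -13 (G = -8 - 5 = -13)
k(R, o) = -3 (k(R, o) = -1 - 2 = -3)
z(c) = -3*c (z(c) = c*(-3) = -3*c)
z(0)*E = -3*0*3966 = 0*3966 = 0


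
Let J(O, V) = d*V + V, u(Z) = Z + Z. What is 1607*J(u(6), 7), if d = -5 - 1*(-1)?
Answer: -33747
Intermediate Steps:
u(Z) = 2*Z
d = -4 (d = -5 + 1 = -4)
J(O, V) = -3*V (J(O, V) = -4*V + V = -3*V)
1607*J(u(6), 7) = 1607*(-3*7) = 1607*(-21) = -33747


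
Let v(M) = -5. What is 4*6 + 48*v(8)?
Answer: -216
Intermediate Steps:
4*6 + 48*v(8) = 4*6 + 48*(-5) = 24 - 240 = -216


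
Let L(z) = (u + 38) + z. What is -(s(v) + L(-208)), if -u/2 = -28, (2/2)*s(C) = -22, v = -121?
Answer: 136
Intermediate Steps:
s(C) = -22
u = 56 (u = -2*(-28) = 56)
L(z) = 94 + z (L(z) = (56 + 38) + z = 94 + z)
-(s(v) + L(-208)) = -(-22 + (94 - 208)) = -(-22 - 114) = -1*(-136) = 136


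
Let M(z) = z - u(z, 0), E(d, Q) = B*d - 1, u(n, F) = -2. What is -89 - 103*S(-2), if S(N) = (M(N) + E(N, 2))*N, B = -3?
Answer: 941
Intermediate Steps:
E(d, Q) = -1 - 3*d (E(d, Q) = -3*d - 1 = -1 - 3*d)
M(z) = 2 + z (M(z) = z - 1*(-2) = z + 2 = 2 + z)
S(N) = N*(1 - 2*N) (S(N) = ((2 + N) + (-1 - 3*N))*N = (1 - 2*N)*N = N*(1 - 2*N))
-89 - 103*S(-2) = -89 - (-206)*(1 - 2*(-2)) = -89 - (-206)*(1 + 4) = -89 - (-206)*5 = -89 - 103*(-10) = -89 + 1030 = 941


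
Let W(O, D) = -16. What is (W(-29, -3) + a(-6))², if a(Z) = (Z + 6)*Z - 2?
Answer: 324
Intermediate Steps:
a(Z) = -2 + Z*(6 + Z) (a(Z) = (6 + Z)*Z - 2 = Z*(6 + Z) - 2 = -2 + Z*(6 + Z))
(W(-29, -3) + a(-6))² = (-16 + (-2 + (-6)² + 6*(-6)))² = (-16 + (-2 + 36 - 36))² = (-16 - 2)² = (-18)² = 324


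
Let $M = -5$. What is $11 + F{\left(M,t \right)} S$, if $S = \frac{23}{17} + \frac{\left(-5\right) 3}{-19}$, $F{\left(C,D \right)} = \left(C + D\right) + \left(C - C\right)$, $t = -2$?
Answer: $- \frac{1291}{323} \approx -3.9969$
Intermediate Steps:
$F{\left(C,D \right)} = C + D$ ($F{\left(C,D \right)} = \left(C + D\right) + 0 = C + D$)
$S = \frac{692}{323}$ ($S = 23 \cdot \frac{1}{17} - - \frac{15}{19} = \frac{23}{17} + \frac{15}{19} = \frac{692}{323} \approx 2.1424$)
$11 + F{\left(M,t \right)} S = 11 + \left(-5 - 2\right) \frac{692}{323} = 11 - \frac{4844}{323} = - \frac{1291}{323}$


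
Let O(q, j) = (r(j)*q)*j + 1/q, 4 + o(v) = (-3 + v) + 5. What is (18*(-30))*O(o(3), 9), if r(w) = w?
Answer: -44280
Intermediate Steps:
o(v) = -2 + v (o(v) = -4 + ((-3 + v) + 5) = -4 + (2 + v) = -2 + v)
O(q, j) = 1/q + q*j**2 (O(q, j) = (j*q)*j + 1/q = q*j**2 + 1/q = 1/q + q*j**2)
(18*(-30))*O(o(3), 9) = (18*(-30))*(1/(-2 + 3) + (-2 + 3)*9**2) = -540*(1/1 + 1*81) = -540*(1 + 81) = -540*82 = -44280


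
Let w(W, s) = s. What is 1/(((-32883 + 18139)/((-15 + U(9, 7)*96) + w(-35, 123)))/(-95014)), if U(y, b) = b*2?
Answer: 17245041/1843 ≈ 9357.0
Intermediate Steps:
U(y, b) = 2*b
1/(((-32883 + 18139)/((-15 + U(9, 7)*96) + w(-35, 123)))/(-95014)) = 1/(((-32883 + 18139)/((-15 + (2*7)*96) + 123))/(-95014)) = 1/(-14744/((-15 + 14*96) + 123)*(-1/95014)) = 1/(-14744/((-15 + 1344) + 123)*(-1/95014)) = 1/(-14744/(1329 + 123)*(-1/95014)) = 1/(-14744/1452*(-1/95014)) = 1/(-14744*1/1452*(-1/95014)) = 1/(-3686/363*(-1/95014)) = 1/(1843/17245041) = 17245041/1843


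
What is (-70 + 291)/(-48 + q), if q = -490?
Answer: -221/538 ≈ -0.41078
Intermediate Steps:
(-70 + 291)/(-48 + q) = (-70 + 291)/(-48 - 490) = 221/(-538) = 221*(-1/538) = -221/538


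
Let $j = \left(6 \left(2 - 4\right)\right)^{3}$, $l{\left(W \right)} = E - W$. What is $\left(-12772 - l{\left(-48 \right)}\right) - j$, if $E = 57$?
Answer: $-11149$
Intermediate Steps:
$l{\left(W \right)} = 57 - W$
$j = -1728$ ($j = \left(6 \left(-2\right)\right)^{3} = \left(-12\right)^{3} = -1728$)
$\left(-12772 - l{\left(-48 \right)}\right) - j = \left(-12772 - \left(57 - -48\right)\right) - -1728 = \left(-12772 - \left(57 + 48\right)\right) + 1728 = \left(-12772 - 105\right) + 1728 = -12877 + 1728 = -11149$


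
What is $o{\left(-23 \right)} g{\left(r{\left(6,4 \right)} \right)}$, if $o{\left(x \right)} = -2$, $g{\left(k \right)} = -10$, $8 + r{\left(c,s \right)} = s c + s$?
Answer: $20$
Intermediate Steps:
$r{\left(c,s \right)} = -8 + s + c s$ ($r{\left(c,s \right)} = -8 + \left(s c + s\right) = -8 + \left(c s + s\right) = -8 + \left(s + c s\right) = -8 + s + c s$)
$o{\left(-23 \right)} g{\left(r{\left(6,4 \right)} \right)} = \left(-2\right) \left(-10\right) = 20$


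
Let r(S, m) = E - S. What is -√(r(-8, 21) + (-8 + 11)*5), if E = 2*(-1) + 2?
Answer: -√23 ≈ -4.7958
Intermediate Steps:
E = 0 (E = -2 + 2 = 0)
r(S, m) = -S (r(S, m) = 0 - S = -S)
-√(r(-8, 21) + (-8 + 11)*5) = -√(-1*(-8) + (-8 + 11)*5) = -√(8 + 3*5) = -√(8 + 15) = -√23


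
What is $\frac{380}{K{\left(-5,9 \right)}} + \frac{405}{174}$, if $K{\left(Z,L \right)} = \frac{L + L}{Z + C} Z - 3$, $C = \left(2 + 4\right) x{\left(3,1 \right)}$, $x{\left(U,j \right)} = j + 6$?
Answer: $- \frac{788345}{11658} \approx -67.623$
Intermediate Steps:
$x{\left(U,j \right)} = 6 + j$
$C = 42$ ($C = \left(2 + 4\right) \left(6 + 1\right) = 6 \cdot 7 = 42$)
$K{\left(Z,L \right)} = -3 + \frac{2 L Z}{42 + Z}$ ($K{\left(Z,L \right)} = \frac{L + L}{Z + 42} Z - 3 = \frac{2 L}{42 + Z} Z - 3 = \frac{2 L Z}{42 + Z} - 3 = -3 + \frac{2 L Z}{42 + Z}$)
$\frac{380}{K{\left(-5,9 \right)}} + \frac{405}{174} = \frac{380}{\frac{1}{42 - 5} \left(-126 - -15 + 2 \cdot 9 \left(-5\right)\right)} + \frac{405}{174} = \frac{380}{\frac{1}{37} \left(-126 + 15 - 90\right)} + 405 \cdot \frac{1}{174} = \frac{380}{\frac{1}{37} \left(-201\right)} + \frac{135}{58} = \frac{380}{- \frac{201}{37}} + \frac{135}{58} = 380 \left(- \frac{37}{201}\right) + \frac{135}{58} = - \frac{14060}{201} + \frac{135}{58} = - \frac{788345}{11658}$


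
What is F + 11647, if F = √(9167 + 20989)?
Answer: 11647 + 2*√7539 ≈ 11821.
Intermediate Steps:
F = 2*√7539 (F = √30156 = 2*√7539 ≈ 173.65)
F + 11647 = 2*√7539 + 11647 = 11647 + 2*√7539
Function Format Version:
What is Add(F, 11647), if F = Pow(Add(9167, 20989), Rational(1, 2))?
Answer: Add(11647, Mul(2, Pow(7539, Rational(1, 2)))) ≈ 11821.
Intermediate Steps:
F = Mul(2, Pow(7539, Rational(1, 2))) (F = Pow(30156, Rational(1, 2)) = Mul(2, Pow(7539, Rational(1, 2))) ≈ 173.65)
Add(F, 11647) = Add(Mul(2, Pow(7539, Rational(1, 2))), 11647) = Add(11647, Mul(2, Pow(7539, Rational(1, 2))))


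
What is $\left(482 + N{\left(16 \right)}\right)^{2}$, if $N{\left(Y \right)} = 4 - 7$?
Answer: $229441$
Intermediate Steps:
$N{\left(Y \right)} = -3$ ($N{\left(Y \right)} = 4 - 7 = -3$)
$\left(482 + N{\left(16 \right)}\right)^{2} = \left(482 - 3\right)^{2} = 479^{2} = 229441$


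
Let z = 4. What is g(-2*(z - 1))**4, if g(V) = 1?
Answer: 1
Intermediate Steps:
g(-2*(z - 1))**4 = 1**4 = 1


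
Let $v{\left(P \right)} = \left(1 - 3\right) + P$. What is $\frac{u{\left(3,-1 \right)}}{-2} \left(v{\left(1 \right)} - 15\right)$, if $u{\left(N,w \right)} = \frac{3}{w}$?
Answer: $-24$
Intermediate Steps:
$v{\left(P \right)} = -2 + P$
$\frac{u{\left(3,-1 \right)}}{-2} \left(v{\left(1 \right)} - 15\right) = \frac{3 \frac{1}{-1}}{-2} \left(\left(-2 + 1\right) - 15\right) = 3 \left(-1\right) \left(- \frac{1}{2}\right) \left(-1 - 15\right) = \left(-3\right) \left(- \frac{1}{2}\right) \left(-16\right) = \frac{3}{2} \left(-16\right) = -24$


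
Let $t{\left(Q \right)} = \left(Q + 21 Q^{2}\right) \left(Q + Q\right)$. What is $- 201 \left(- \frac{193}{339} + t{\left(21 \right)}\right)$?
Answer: $- \frac{8854513841}{113} \approx -7.8359 \cdot 10^{7}$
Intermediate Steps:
$t{\left(Q \right)} = 2 Q \left(Q + 21 Q^{2}\right)$ ($t{\left(Q \right)} = \left(Q + 21 Q^{2}\right) 2 Q = 2 Q \left(Q + 21 Q^{2}\right)$)
$- 201 \left(- \frac{193}{339} + t{\left(21 \right)}\right) = - 201 \left(- \frac{193}{339} + 21^{2} \left(2 + 42 \cdot 21\right)\right) = - 201 \left(\left(-193\right) \frac{1}{339} + 441 \left(2 + 882\right)\right) = - 201 \left(- \frac{193}{339} + 441 \cdot 884\right) = - 201 \left(- \frac{193}{339} + 389844\right) = \left(-201\right) \frac{132156923}{339} = - \frac{8854513841}{113}$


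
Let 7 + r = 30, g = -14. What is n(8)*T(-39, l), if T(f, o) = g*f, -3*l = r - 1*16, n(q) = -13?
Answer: -7098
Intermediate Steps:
r = 23 (r = -7 + 30 = 23)
l = -7/3 (l = -(23 - 1*16)/3 = -(23 - 16)/3 = -⅓*7 = -7/3 ≈ -2.3333)
T(f, o) = -14*f
n(8)*T(-39, l) = -(-182)*(-39) = -13*546 = -7098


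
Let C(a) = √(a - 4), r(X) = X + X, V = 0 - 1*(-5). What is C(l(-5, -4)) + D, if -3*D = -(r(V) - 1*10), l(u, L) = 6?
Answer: √2 ≈ 1.4142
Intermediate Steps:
V = 5 (V = 0 + 5 = 5)
r(X) = 2*X
C(a) = √(-4 + a)
D = 0 (D = -(-1)*(2*5 - 1*10)/3 = -(-1)*(10 - 10)/3 = -(-1)*0/3 = -⅓*0 = 0)
C(l(-5, -4)) + D = √(-4 + 6) + 0 = √2 + 0 = √2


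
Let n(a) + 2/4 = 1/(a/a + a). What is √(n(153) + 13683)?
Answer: √81123581/77 ≈ 116.97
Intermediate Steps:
n(a) = -½ + 1/(1 + a) (n(a) = -½ + 1/(a/a + a) = -½ + 1/(1 + a))
√(n(153) + 13683) = √((1 - 1*153)/(2*(1 + 153)) + 13683) = √((½)*(1 - 153)/154 + 13683) = √((½)*(1/154)*(-152) + 13683) = √(-38/77 + 13683) = √(1053553/77) = √81123581/77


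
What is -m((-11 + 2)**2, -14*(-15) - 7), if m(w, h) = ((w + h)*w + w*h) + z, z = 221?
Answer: -39668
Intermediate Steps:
m(w, h) = 221 + h*w + w*(h + w) (m(w, h) = ((w + h)*w + w*h) + 221 = ((h + w)*w + h*w) + 221 = (w*(h + w) + h*w) + 221 = (h*w + w*(h + w)) + 221 = 221 + h*w + w*(h + w))
-m((-11 + 2)**2, -14*(-15) - 7) = -(221 + ((-11 + 2)**2)**2 + 2*(-14*(-15) - 7)*(-11 + 2)**2) = -(221 + ((-9)**2)**2 + 2*(210 - 7)*(-9)**2) = -(221 + 81**2 + 2*203*81) = -(221 + 6561 + 32886) = -1*39668 = -39668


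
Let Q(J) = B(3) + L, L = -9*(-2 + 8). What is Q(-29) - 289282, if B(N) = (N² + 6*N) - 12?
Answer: -289321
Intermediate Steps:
B(N) = -12 + N² + 6*N
L = -54 (L = -9*6 = -54)
Q(J) = -39 (Q(J) = (-12 + 3² + 6*3) - 54 = (-12 + 9 + 18) - 54 = 15 - 54 = -39)
Q(-29) - 289282 = -39 - 289282 = -289321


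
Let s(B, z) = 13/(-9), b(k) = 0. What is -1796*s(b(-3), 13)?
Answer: 23348/9 ≈ 2594.2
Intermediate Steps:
s(B, z) = -13/9 (s(B, z) = 13*(-⅑) = -13/9)
-1796*s(b(-3), 13) = -1796*(-13/9) = 23348/9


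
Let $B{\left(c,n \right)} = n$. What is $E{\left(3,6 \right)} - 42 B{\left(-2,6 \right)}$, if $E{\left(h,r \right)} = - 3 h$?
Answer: $-261$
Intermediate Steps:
$E{\left(3,6 \right)} - 42 B{\left(-2,6 \right)} = \left(-3\right) 3 - 252 = -9 - 252 = -261$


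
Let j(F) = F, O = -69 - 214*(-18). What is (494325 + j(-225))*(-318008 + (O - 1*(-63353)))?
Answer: -123955855200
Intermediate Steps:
O = 3783 (O = -69 + 3852 = 3783)
(494325 + j(-225))*(-318008 + (O - 1*(-63353))) = (494325 - 225)*(-318008 + (3783 - 1*(-63353))) = 494100*(-318008 + (3783 + 63353)) = 494100*(-318008 + 67136) = 494100*(-250872) = -123955855200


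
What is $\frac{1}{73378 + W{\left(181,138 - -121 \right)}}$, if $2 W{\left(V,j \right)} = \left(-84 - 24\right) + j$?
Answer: $\frac{2}{146907} \approx 1.3614 \cdot 10^{-5}$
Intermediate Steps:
$W{\left(V,j \right)} = -54 + \frac{j}{2}$ ($W{\left(V,j \right)} = \frac{\left(-84 - 24\right) + j}{2} = \frac{-108 + j}{2} = -54 + \frac{j}{2}$)
$\frac{1}{73378 + W{\left(181,138 - -121 \right)}} = \frac{1}{73378 - \left(54 - \frac{138 - -121}{2}\right)} = \frac{1}{73378 - \left(54 - \frac{138 + 121}{2}\right)} = \frac{1}{73378 + \left(-54 + \frac{1}{2} \cdot 259\right)} = \frac{1}{73378 + \left(-54 + \frac{259}{2}\right)} = \frac{1}{73378 + \frac{151}{2}} = \frac{1}{\frac{146907}{2}} = \frac{2}{146907}$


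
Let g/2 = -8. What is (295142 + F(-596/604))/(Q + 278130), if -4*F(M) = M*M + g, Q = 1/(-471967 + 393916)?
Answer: 2101013781626733/1979886039463316 ≈ 1.0612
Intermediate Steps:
g = -16 (g = 2*(-8) = -16)
Q = -1/78051 (Q = 1/(-78051) = -1/78051 ≈ -1.2812e-5)
F(M) = 4 - M**2/4 (F(M) = -(M*M - 16)/4 = -(M**2 - 16)/4 = -(-16 + M**2)/4 = 4 - M**2/4)
(295142 + F(-596/604))/(Q + 278130) = (295142 + (4 - (-596/604)**2/4))/(-1/78051 + 278130) = (295142 + (4 - (-596*1/604)**2/4))/(21708324629/78051) = (295142 + (4 - (-149/151)**2/4))*(78051/21708324629) = (295142 + (4 - 1/4*22201/22801))*(78051/21708324629) = (295142 + (4 - 22201/91204))*(78051/21708324629) = (295142 + 342615/91204)*(78051/21708324629) = (26918473583/91204)*(78051/21708324629) = 2101013781626733/1979886039463316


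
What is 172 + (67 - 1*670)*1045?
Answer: -629963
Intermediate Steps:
172 + (67 - 1*670)*1045 = 172 + (67 - 670)*1045 = 172 - 603*1045 = 172 - 630135 = -629963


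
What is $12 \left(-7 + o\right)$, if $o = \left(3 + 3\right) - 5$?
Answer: $-72$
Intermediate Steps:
$o = 1$ ($o = 6 - 5 = 1$)
$12 \left(-7 + o\right) = 12 \left(-7 + 1\right) = 12 \left(-6\right) = -72$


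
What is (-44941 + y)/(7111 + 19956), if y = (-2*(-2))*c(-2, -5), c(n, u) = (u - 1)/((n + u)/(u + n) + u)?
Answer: -44935/27067 ≈ -1.6601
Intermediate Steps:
c(n, u) = (-1 + u)/(1 + u) (c(n, u) = (-1 + u)/((n + u)/(n + u) + u) = (-1 + u)/(1 + u))
y = 6 (y = (-2*(-2))*((-1 - 5)/(1 - 5)) = 4*(-6/(-4)) = 4*(-¼*(-6)) = 4*(3/2) = 6)
(-44941 + y)/(7111 + 19956) = (-44941 + 6)/(7111 + 19956) = -44935/27067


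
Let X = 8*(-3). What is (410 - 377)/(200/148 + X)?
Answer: -1221/838 ≈ -1.4570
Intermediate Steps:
X = -24
(410 - 377)/(200/148 + X) = (410 - 377)/(200/148 - 24) = 33/(200*(1/148) - 24) = 33/(50/37 - 24) = 33/(-838/37) = 33*(-37/838) = -1221/838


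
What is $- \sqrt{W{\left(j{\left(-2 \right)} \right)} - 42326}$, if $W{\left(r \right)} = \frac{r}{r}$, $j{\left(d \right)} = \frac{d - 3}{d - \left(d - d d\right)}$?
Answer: $- 5 i \sqrt{1693} \approx - 205.73 i$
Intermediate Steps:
$j{\left(d \right)} = \frac{-3 + d}{d^{2}}$ ($j{\left(d \right)} = \frac{-3 + d}{d + \left(d^{2} - d\right)} = \frac{-3 + d}{d^{2}}$)
$W{\left(r \right)} = 1$
$- \sqrt{W{\left(j{\left(-2 \right)} \right)} - 42326} = - \sqrt{1 - 42326} = - \sqrt{-42325} = - 5 i \sqrt{1693}$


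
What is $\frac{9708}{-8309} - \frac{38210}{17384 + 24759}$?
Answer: $- \frac{726611134}{350166187} \approx -2.075$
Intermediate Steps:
$\frac{9708}{-8309} - \frac{38210}{17384 + 24759} = 9708 \left(- \frac{1}{8309}\right) - \frac{38210}{42143} = - \frac{9708}{8309} - \frac{38210}{42143} = - \frac{726611134}{350166187}$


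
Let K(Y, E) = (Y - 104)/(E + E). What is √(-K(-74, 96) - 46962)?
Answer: I*√27049578/24 ≈ 216.71*I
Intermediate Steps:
K(Y, E) = (-104 + Y)/(2*E) (K(Y, E) = (-104 + Y)/((2*E)) = (-104 + Y)*(1/(2*E)) = (-104 + Y)/(2*E))
√(-K(-74, 96) - 46962) = √(-(-104 - 74)/(2*96) - 46962) = √(-(-178)/(2*96) - 46962) = √(-1*(-89/96) - 46962) = √(89/96 - 46962) = √(-4508263/96) = I*√27049578/24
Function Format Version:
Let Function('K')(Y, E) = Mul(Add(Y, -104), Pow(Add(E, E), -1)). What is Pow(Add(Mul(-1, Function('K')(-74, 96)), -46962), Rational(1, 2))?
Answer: Mul(Rational(1, 24), I, Pow(27049578, Rational(1, 2))) ≈ Mul(216.71, I)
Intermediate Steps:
Function('K')(Y, E) = Mul(Rational(1, 2), Pow(E, -1), Add(-104, Y)) (Function('K')(Y, E) = Mul(Add(-104, Y), Pow(Mul(2, E), -1)) = Mul(Add(-104, Y), Mul(Rational(1, 2), Pow(E, -1))) = Mul(Rational(1, 2), Pow(E, -1), Add(-104, Y)))
Pow(Add(Mul(-1, Function('K')(-74, 96)), -46962), Rational(1, 2)) = Pow(Add(Mul(-1, Mul(Rational(1, 2), Pow(96, -1), Add(-104, -74))), -46962), Rational(1, 2)) = Pow(Add(Mul(-1, Mul(Rational(1, 2), Rational(1, 96), -178)), -46962), Rational(1, 2)) = Pow(Add(Mul(-1, Rational(-89, 96)), -46962), Rational(1, 2)) = Pow(Add(Rational(89, 96), -46962), Rational(1, 2)) = Pow(Rational(-4508263, 96), Rational(1, 2)) = Mul(Rational(1, 24), I, Pow(27049578, Rational(1, 2)))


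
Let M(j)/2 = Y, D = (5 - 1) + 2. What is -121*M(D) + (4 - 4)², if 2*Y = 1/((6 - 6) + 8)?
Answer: -121/8 ≈ -15.125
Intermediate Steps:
D = 6 (D = 4 + 2 = 6)
Y = 1/16 (Y = 1/(2*((6 - 6) + 8)) = 1/(2*(0 + 8)) = (½)/8 = (½)*(⅛) = 1/16 ≈ 0.062500)
M(j) = ⅛ (M(j) = 2*(1/16) = ⅛)
-121*M(D) + (4 - 4)² = -121*⅛ + (4 - 4)² = -121/8 + 0² = -121/8 + 0 = -121/8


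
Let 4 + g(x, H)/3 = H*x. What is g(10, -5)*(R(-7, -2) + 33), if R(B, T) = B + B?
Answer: -3078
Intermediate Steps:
g(x, H) = -12 + 3*H*x (g(x, H) = -12 + 3*(H*x) = -12 + 3*H*x)
R(B, T) = 2*B
g(10, -5)*(R(-7, -2) + 33) = (-12 + 3*(-5)*10)*(2*(-7) + 33) = (-12 - 150)*(-14 + 33) = -162*19 = -3078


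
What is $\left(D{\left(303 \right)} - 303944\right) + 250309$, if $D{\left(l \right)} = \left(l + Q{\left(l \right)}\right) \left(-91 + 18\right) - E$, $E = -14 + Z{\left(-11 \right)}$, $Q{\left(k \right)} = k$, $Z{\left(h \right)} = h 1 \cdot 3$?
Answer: $-97826$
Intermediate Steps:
$Z{\left(h \right)} = 3 h$ ($Z{\left(h \right)} = h 3 = 3 h$)
$E = -47$ ($E = -14 + 3 \left(-11\right) = -14 - 33 = -47$)
$D{\left(l \right)} = 47 - 146 l$ ($D{\left(l \right)} = \left(l + l\right) \left(-91 + 18\right) - -47 = 2 l \left(-73\right) + 47 = - 146 l + 47 = 47 - 146 l$)
$\left(D{\left(303 \right)} - 303944\right) + 250309 = \left(\left(47 - 44238\right) - 303944\right) + 250309 = \left(-44191 - 303944\right) + 250309 = -348135 + 250309 = -97826$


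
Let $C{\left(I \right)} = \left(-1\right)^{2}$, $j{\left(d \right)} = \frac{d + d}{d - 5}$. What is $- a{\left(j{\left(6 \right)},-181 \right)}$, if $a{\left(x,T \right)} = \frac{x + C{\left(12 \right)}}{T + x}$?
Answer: $\frac{1}{13} \approx 0.076923$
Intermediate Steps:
$j{\left(d \right)} = \frac{2 d}{-5 + d}$
$C{\left(I \right)} = 1$
$a{\left(x,T \right)} = \frac{1 + x}{T + x}$ ($a{\left(x,T \right)} = \frac{x + 1}{T + x} = \frac{1 + x}{T + x}$)
$- a{\left(j{\left(6 \right)},-181 \right)} = - \frac{1 + 2 \cdot 6 \frac{1}{-5 + 6}}{-181 + 2 \cdot 6 \frac{1}{-5 + 6}} = - \frac{1 + 2 \cdot 6 \cdot 1^{-1}}{-181 + 2 \cdot 6 \cdot 1^{-1}} = - \frac{1 + 2 \cdot 6 \cdot 1}{-181 + 2 \cdot 6 \cdot 1} = - \frac{1 + 12}{-181 + 12} = - \frac{13}{-169} = - \frac{\left(-1\right) 13}{169} = \left(-1\right) \left(- \frac{1}{13}\right) = \frac{1}{13}$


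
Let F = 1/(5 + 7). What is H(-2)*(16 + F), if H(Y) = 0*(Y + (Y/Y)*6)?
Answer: 0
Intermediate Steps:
H(Y) = 0 (H(Y) = 0*(Y + 1*6) = 0*(Y + 6) = 0*(6 + Y) = 0)
F = 1/12 ≈ 0.083333
H(-2)*(16 + F) = 0*(16 + 1/12) = 0*(193/12) = 0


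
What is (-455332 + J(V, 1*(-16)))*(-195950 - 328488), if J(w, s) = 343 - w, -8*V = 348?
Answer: 238590708129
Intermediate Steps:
V = -87/2 (V = -⅛*348 = -87/2 ≈ -43.500)
(-455332 + J(V, 1*(-16)))*(-195950 - 328488) = (-455332 + (343 - 1*(-87/2)))*(-195950 - 328488) = (-455332 + (343 + 87/2))*(-524438) = (-455332 + 773/2)*(-524438) = -909891/2*(-524438) = 238590708129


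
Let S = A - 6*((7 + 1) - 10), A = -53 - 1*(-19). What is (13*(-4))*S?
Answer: 1144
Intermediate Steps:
A = -34 (A = -53 + 19 = -34)
S = -22 (S = -34 - 6*((7 + 1) - 10) = -34 - 6*(8 - 10) = -34 - 6*(-2) = -34 + 12 = -22)
(13*(-4))*S = (13*(-4))*(-22) = -52*(-22) = 1144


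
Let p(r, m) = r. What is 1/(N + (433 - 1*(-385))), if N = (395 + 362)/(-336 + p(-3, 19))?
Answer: 339/276545 ≈ 0.0012258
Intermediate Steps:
N = -757/339 (N = (395 + 362)/(-336 - 3) = 757/(-339) = 757*(-1/339) = -757/339 ≈ -2.2330)
1/(N + (433 - 1*(-385))) = 1/(-757/339 + (433 - 1*(-385))) = 1/(-757/339 + (433 + 385)) = 1/(-757/339 + 818) = 1/(276545/339) = 339/276545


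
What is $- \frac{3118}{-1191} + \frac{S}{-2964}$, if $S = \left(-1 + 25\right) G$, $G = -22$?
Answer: $\frac{822550}{294177} \approx 2.7961$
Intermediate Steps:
$S = -528$ ($S = \left(-1 + 25\right) \left(-22\right) = 24 \left(-22\right) = -528$)
$- \frac{3118}{-1191} + \frac{S}{-2964} = - \frac{3118}{-1191} - \frac{528}{-2964} = \left(-3118\right) \left(- \frac{1}{1191}\right) - - \frac{44}{247} = \frac{3118}{1191} + \frac{44}{247} = \frac{822550}{294177}$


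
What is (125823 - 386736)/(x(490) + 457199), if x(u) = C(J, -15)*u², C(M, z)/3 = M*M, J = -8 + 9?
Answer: -260913/1177499 ≈ -0.22158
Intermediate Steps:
J = 1
C(M, z) = 3*M² (C(M, z) = 3*(M*M) = 3*M²)
x(u) = 3*u² (x(u) = (3*1²)*u² = (3*1)*u² = 3*u²)
(125823 - 386736)/(x(490) + 457199) = (125823 - 386736)/(3*490² + 457199) = -260913/(3*240100 + 457199) = -260913/(720300 + 457199) = -260913/1177499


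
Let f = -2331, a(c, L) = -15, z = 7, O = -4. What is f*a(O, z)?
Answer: 34965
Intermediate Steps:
f*a(O, z) = -2331*(-15) = 34965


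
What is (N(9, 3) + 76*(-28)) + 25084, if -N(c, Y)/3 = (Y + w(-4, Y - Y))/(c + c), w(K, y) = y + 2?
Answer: 137731/6 ≈ 22955.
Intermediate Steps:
w(K, y) = 2 + y
N(c, Y) = -3*(2 + Y)/(2*c) (N(c, Y) = -3*(Y + (2 + (Y - Y)))/(c + c) = -3*(Y + (2 + 0))/(2*c) = -3*(Y + 2)*1/(2*c) = -3*(2 + Y)*1/(2*c) = -3*(2 + Y)/(2*c))
(N(9, 3) + 76*(-28)) + 25084 = ((3/2)*(-2 - 1*3)/9 + 76*(-28)) + 25084 = ((3/2)*(1/9)*(-2 - 3) - 2128) + 25084 = ((3/2)*(1/9)*(-5) - 2128) + 25084 = (-5/6 - 2128) + 25084 = -12773/6 + 25084 = 137731/6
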